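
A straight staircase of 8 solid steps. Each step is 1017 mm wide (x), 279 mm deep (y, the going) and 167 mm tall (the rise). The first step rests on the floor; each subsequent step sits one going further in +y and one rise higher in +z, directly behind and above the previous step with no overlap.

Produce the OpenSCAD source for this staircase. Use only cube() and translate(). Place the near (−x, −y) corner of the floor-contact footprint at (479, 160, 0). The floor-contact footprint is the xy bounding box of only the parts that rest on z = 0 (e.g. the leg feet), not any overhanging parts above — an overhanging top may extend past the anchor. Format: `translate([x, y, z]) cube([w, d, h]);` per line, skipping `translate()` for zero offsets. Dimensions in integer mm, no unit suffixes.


translate([479, 160, 0]) cube([1017, 279, 167]);
translate([479, 439, 167]) cube([1017, 279, 167]);
translate([479, 718, 334]) cube([1017, 279, 167]);
translate([479, 997, 501]) cube([1017, 279, 167]);
translate([479, 1276, 668]) cube([1017, 279, 167]);
translate([479, 1555, 835]) cube([1017, 279, 167]);
translate([479, 1834, 1002]) cube([1017, 279, 167]);
translate([479, 2113, 1169]) cube([1017, 279, 167]);


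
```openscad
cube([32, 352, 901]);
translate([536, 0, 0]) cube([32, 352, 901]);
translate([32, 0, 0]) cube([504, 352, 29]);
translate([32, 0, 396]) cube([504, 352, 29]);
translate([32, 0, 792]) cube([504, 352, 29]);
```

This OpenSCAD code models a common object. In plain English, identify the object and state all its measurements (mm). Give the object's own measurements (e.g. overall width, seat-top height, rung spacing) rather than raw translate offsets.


An open bookshelf. Two side panels, each 32 mm thick, 352 mm deep and 901 mm tall, stand 568 mm apart (outside-to-outside). Between them sit 3 shelves, each 29 mm thick and 352 mm deep, spanning the full gap between the sides. The bottom shelf rests on the floor (its underside at z = 0) and the clear gap between one shelf's top and the next shelf's underside is 367 mm.


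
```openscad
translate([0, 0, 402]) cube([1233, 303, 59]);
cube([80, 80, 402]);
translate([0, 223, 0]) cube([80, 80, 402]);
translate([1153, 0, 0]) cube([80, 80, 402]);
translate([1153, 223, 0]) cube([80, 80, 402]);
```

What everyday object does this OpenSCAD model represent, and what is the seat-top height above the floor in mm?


A bench. The seat-top height is 461 mm.

A long slab on four corner posts — a bench. The slab sits at z = 402 with thickness 59, so the top is 402 + 59 = 461 mm.


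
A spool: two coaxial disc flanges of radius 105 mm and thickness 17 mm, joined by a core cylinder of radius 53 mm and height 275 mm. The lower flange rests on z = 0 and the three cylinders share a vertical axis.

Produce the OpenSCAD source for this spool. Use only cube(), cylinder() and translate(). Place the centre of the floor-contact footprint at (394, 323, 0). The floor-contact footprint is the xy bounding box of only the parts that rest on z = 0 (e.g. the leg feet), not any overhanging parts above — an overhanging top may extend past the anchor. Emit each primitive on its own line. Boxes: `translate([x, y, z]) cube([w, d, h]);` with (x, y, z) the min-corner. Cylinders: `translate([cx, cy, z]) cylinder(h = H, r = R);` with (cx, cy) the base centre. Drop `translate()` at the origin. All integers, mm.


translate([394, 323, 0]) cylinder(h = 17, r = 105);
translate([394, 323, 17]) cylinder(h = 275, r = 53);
translate([394, 323, 292]) cylinder(h = 17, r = 105);


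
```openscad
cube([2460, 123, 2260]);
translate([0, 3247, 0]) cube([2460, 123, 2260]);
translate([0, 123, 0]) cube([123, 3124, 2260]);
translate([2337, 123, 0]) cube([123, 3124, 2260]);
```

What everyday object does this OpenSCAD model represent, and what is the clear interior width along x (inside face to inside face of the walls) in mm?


A house (or room) frame. The interior width is 2214 mm.

Four 2260 mm walls enclosing a rectangle with no floor or roof — a room or house frame. Outside width is 2460 mm and wall thickness is 123 mm, so the interior width is 2460 − 2 × 123 = 2214 mm.


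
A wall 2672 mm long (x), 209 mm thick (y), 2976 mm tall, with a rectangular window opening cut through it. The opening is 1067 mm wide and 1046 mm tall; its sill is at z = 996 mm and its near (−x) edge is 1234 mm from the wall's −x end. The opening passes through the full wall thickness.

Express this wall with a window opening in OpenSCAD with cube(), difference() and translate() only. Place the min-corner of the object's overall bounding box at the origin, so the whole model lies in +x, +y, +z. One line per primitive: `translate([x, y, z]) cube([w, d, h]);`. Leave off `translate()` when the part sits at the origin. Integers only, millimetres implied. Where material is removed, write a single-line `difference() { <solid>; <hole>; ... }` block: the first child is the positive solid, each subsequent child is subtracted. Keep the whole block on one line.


difference() { cube([2672, 209, 2976]); translate([1234, 0, 996]) cube([1067, 209, 1046]); }


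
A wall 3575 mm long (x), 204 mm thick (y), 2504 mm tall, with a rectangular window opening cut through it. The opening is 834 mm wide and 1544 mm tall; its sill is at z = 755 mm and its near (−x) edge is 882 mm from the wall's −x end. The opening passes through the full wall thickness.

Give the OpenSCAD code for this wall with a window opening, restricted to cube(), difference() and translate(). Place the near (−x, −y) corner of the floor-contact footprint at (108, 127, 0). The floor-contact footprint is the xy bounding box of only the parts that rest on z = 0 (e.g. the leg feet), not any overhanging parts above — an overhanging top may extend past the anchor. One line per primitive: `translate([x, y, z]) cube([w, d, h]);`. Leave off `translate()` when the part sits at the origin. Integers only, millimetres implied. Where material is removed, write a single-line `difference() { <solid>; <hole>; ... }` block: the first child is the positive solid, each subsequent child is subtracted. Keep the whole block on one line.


difference() { translate([108, 127, 0]) cube([3575, 204, 2504]); translate([990, 127, 755]) cube([834, 204, 1544]); }


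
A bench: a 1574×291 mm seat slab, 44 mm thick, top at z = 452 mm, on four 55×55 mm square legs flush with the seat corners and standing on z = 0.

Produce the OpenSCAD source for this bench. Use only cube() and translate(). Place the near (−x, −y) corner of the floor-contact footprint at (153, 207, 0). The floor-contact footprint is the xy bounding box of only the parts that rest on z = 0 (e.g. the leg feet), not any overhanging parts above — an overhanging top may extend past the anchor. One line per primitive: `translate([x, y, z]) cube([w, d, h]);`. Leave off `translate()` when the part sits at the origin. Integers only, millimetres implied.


translate([153, 207, 408]) cube([1574, 291, 44]);
translate([153, 207, 0]) cube([55, 55, 408]);
translate([153, 443, 0]) cube([55, 55, 408]);
translate([1672, 207, 0]) cube([55, 55, 408]);
translate([1672, 443, 0]) cube([55, 55, 408]);


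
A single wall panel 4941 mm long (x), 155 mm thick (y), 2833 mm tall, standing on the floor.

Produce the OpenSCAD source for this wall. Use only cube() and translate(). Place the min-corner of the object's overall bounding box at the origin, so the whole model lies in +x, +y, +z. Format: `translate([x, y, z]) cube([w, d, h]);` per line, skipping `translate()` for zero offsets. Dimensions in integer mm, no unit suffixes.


cube([4941, 155, 2833]);


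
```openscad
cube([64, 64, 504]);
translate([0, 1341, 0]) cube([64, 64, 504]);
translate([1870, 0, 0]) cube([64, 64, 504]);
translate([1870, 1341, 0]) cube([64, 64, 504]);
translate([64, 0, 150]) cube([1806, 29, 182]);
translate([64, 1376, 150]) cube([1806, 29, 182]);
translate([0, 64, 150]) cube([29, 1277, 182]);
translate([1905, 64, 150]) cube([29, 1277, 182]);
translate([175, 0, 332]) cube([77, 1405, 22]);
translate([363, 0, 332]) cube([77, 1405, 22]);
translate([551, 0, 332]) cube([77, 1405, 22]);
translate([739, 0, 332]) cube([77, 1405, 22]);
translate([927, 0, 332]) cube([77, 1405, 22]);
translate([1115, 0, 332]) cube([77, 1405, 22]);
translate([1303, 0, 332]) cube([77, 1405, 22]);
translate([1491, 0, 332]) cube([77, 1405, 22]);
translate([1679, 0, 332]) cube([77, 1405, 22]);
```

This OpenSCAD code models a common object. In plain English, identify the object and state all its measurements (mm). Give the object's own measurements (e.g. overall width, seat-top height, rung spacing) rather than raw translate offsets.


A bed frame 1934 mm long (x) by 1405 mm wide (y). Four 64×64 mm corner posts, 504 mm tall, at the corners of the footprint. Four rails of 29 mm thickness and 182 mm height run between adjacent posts with their undersides at z = 150 mm, their outer faces flush with the outside of the frame (the two x-running rails run between the posts' inner faces; the two y-running rails run between the posts' inner faces). 9 slats, each 77 mm wide (x) and 22 mm thick, lie across the top of the two x-running rails, running the full 1405 mm width of the frame in y; along x they sit between the end posts with a 111 mm gap after the −x posts and between neighbouring slats, leaving 114 mm before the +x posts.


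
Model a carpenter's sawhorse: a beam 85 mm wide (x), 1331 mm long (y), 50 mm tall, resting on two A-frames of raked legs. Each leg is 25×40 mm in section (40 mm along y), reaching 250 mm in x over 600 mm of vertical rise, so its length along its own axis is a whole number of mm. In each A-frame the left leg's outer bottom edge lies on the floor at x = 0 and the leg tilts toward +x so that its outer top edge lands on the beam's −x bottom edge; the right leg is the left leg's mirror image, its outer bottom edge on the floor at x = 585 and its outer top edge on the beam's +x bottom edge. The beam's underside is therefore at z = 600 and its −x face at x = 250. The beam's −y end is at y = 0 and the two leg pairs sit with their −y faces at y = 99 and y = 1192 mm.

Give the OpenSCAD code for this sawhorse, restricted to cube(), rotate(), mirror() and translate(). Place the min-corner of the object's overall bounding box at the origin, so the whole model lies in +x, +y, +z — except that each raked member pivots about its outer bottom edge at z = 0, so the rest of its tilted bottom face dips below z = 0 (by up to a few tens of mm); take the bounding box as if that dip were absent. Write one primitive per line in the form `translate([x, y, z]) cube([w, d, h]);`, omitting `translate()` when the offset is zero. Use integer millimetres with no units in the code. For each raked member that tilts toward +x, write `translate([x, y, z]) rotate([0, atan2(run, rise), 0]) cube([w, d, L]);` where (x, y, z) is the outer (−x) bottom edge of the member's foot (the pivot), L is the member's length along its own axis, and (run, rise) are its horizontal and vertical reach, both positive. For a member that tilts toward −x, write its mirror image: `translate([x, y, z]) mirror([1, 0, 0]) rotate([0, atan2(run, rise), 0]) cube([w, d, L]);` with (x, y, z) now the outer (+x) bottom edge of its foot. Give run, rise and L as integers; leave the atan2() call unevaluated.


translate([250, 0, 600]) cube([85, 1331, 50]);
translate([0, 99, 0]) rotate([0, atan2(250, 600), 0]) cube([25, 40, 650]);
translate([585, 99, 0]) mirror([1, 0, 0]) rotate([0, atan2(250, 600), 0]) cube([25, 40, 650]);
translate([0, 1192, 0]) rotate([0, atan2(250, 600), 0]) cube([25, 40, 650]);
translate([585, 1192, 0]) mirror([1, 0, 0]) rotate([0, atan2(250, 600), 0]) cube([25, 40, 650]);


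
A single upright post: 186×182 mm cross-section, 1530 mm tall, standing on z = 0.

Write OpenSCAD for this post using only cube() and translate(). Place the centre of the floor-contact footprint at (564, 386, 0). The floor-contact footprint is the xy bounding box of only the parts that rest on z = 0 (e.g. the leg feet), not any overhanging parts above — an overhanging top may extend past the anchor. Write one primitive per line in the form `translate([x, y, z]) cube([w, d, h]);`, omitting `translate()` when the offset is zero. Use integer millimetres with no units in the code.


translate([471, 295, 0]) cube([186, 182, 1530]);


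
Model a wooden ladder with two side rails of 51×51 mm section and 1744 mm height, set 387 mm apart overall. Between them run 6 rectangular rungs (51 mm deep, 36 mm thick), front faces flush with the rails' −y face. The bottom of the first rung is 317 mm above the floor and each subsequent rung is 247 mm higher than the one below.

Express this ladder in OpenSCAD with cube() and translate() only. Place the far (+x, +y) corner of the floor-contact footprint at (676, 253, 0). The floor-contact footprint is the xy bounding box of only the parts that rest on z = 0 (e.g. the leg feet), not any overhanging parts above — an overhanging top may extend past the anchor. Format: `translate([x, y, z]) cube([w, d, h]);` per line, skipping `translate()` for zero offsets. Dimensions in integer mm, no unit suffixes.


translate([289, 202, 0]) cube([51, 51, 1744]);
translate([625, 202, 0]) cube([51, 51, 1744]);
translate([340, 202, 317]) cube([285, 51, 36]);
translate([340, 202, 564]) cube([285, 51, 36]);
translate([340, 202, 811]) cube([285, 51, 36]);
translate([340, 202, 1058]) cube([285, 51, 36]);
translate([340, 202, 1305]) cube([285, 51, 36]);
translate([340, 202, 1552]) cube([285, 51, 36]);


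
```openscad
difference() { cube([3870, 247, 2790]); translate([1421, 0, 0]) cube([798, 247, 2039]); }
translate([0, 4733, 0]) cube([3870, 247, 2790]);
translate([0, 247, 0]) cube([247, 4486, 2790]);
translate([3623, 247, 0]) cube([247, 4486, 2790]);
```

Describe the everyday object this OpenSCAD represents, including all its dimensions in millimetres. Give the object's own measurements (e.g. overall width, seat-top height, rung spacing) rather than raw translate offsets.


A single room: four walls, each 2790 mm tall and 247 mm thick, enclosing an outside footprint 3870×4980 mm (x × y), no floor or roof. The front and back walls (−y and +y sides) run the full x-width; the side walls fit between their inner faces. A door opening 798 mm wide and 2039 mm tall is cut through the front wall from the floor up, its −x edge 1421 mm from the wall's −x end.


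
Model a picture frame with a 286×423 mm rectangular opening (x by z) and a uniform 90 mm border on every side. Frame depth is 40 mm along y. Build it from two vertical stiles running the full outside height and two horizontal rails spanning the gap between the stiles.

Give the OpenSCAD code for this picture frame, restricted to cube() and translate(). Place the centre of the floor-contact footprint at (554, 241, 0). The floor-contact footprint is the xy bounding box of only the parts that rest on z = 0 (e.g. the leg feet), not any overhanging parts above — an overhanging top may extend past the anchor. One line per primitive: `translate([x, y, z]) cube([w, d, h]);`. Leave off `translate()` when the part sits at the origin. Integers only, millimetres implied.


translate([321, 221, 0]) cube([90, 40, 603]);
translate([697, 221, 0]) cube([90, 40, 603]);
translate([411, 221, 0]) cube([286, 40, 90]);
translate([411, 221, 513]) cube([286, 40, 90]);


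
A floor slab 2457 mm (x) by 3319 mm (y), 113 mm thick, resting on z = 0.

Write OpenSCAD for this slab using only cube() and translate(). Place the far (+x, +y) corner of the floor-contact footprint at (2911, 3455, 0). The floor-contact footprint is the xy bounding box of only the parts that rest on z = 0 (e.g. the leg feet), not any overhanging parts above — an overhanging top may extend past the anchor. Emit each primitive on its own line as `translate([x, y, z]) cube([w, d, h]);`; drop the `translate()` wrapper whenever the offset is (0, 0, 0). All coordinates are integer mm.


translate([454, 136, 0]) cube([2457, 3319, 113]);


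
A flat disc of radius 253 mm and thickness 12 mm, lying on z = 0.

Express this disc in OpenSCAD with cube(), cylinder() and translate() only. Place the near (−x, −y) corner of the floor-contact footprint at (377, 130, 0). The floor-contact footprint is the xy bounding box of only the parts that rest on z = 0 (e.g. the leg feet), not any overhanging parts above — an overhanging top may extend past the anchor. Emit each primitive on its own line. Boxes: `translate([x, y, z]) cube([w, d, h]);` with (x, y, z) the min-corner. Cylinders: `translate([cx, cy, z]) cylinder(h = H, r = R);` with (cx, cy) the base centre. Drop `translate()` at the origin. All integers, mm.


translate([630, 383, 0]) cylinder(h = 12, r = 253);


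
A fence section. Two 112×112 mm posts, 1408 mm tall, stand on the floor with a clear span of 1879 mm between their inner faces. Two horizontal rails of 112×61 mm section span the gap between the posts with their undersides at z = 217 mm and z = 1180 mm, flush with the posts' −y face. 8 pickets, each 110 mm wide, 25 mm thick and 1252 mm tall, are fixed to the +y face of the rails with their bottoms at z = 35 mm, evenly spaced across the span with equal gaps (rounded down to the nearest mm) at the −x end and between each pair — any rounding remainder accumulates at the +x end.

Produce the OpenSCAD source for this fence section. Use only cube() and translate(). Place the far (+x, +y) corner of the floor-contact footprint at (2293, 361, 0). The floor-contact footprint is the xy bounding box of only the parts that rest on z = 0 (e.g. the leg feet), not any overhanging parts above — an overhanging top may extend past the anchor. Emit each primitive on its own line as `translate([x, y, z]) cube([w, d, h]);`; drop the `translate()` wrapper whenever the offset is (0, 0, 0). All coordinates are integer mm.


translate([190, 249, 0]) cube([112, 112, 1408]);
translate([2181, 249, 0]) cube([112, 112, 1408]);
translate([302, 249, 217]) cube([1879, 112, 61]);
translate([302, 249, 1180]) cube([1879, 112, 61]);
translate([413, 361, 35]) cube([110, 25, 1252]);
translate([634, 361, 35]) cube([110, 25, 1252]);
translate([855, 361, 35]) cube([110, 25, 1252]);
translate([1076, 361, 35]) cube([110, 25, 1252]);
translate([1297, 361, 35]) cube([110, 25, 1252]);
translate([1518, 361, 35]) cube([110, 25, 1252]);
translate([1739, 361, 35]) cube([110, 25, 1252]);
translate([1960, 361, 35]) cube([110, 25, 1252]);


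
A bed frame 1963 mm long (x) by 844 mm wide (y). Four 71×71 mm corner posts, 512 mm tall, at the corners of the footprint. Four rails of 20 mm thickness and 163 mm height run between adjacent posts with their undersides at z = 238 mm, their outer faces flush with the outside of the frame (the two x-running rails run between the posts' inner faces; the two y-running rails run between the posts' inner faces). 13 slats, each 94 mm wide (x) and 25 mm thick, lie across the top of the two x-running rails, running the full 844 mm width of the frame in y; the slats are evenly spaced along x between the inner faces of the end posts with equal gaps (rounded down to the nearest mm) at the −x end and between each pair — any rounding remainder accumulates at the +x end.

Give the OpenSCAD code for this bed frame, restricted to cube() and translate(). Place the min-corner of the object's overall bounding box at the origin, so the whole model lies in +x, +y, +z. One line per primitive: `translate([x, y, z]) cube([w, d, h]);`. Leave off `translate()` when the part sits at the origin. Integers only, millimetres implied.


// slat z = rail_z + rail_h = 238 + 163 = 401
// slat gap = ⌊(1821 − 13·94) / 14⌋ = 42
cube([71, 71, 512]);
translate([0, 773, 0]) cube([71, 71, 512]);
translate([1892, 0, 0]) cube([71, 71, 512]);
translate([1892, 773, 0]) cube([71, 71, 512]);
translate([71, 0, 238]) cube([1821, 20, 163]);
translate([71, 824, 238]) cube([1821, 20, 163]);
translate([0, 71, 238]) cube([20, 702, 163]);
translate([1943, 71, 238]) cube([20, 702, 163]);
translate([113, 0, 401]) cube([94, 844, 25]);
translate([249, 0, 401]) cube([94, 844, 25]);
translate([385, 0, 401]) cube([94, 844, 25]);
translate([521, 0, 401]) cube([94, 844, 25]);
translate([657, 0, 401]) cube([94, 844, 25]);
translate([793, 0, 401]) cube([94, 844, 25]);
translate([929, 0, 401]) cube([94, 844, 25]);
translate([1065, 0, 401]) cube([94, 844, 25]);
translate([1201, 0, 401]) cube([94, 844, 25]);
translate([1337, 0, 401]) cube([94, 844, 25]);
translate([1473, 0, 401]) cube([94, 844, 25]);
translate([1609, 0, 401]) cube([94, 844, 25]);
translate([1745, 0, 401]) cube([94, 844, 25]);


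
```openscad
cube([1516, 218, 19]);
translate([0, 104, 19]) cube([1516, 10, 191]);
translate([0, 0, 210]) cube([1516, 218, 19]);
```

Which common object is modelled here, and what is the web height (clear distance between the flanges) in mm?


An I-beam. The web height is 191 mm.

Two wide flanges with a thin centred web — an I-beam. Overall 229 mm minus two 19 mm flanges gives a web of 229 − 2·19 = 191 mm.


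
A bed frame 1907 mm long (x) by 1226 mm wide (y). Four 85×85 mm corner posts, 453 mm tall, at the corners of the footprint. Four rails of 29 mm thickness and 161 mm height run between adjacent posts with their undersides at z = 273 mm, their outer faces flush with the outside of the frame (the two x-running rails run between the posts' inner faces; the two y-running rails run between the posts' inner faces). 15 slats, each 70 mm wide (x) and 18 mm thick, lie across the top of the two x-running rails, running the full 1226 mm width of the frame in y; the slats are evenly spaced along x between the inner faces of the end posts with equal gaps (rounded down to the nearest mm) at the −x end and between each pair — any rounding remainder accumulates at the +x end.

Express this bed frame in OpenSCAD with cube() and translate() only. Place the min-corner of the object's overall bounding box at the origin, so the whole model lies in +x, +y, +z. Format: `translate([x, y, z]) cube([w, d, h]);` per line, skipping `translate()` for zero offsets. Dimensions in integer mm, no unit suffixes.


// slat z = rail_z + rail_h = 273 + 161 = 434
// slat gap = ⌊(1737 − 15·70) / 16⌋ = 42
cube([85, 85, 453]);
translate([0, 1141, 0]) cube([85, 85, 453]);
translate([1822, 0, 0]) cube([85, 85, 453]);
translate([1822, 1141, 0]) cube([85, 85, 453]);
translate([85, 0, 273]) cube([1737, 29, 161]);
translate([85, 1197, 273]) cube([1737, 29, 161]);
translate([0, 85, 273]) cube([29, 1056, 161]);
translate([1878, 85, 273]) cube([29, 1056, 161]);
translate([127, 0, 434]) cube([70, 1226, 18]);
translate([239, 0, 434]) cube([70, 1226, 18]);
translate([351, 0, 434]) cube([70, 1226, 18]);
translate([463, 0, 434]) cube([70, 1226, 18]);
translate([575, 0, 434]) cube([70, 1226, 18]);
translate([687, 0, 434]) cube([70, 1226, 18]);
translate([799, 0, 434]) cube([70, 1226, 18]);
translate([911, 0, 434]) cube([70, 1226, 18]);
translate([1023, 0, 434]) cube([70, 1226, 18]);
translate([1135, 0, 434]) cube([70, 1226, 18]);
translate([1247, 0, 434]) cube([70, 1226, 18]);
translate([1359, 0, 434]) cube([70, 1226, 18]);
translate([1471, 0, 434]) cube([70, 1226, 18]);
translate([1583, 0, 434]) cube([70, 1226, 18]);
translate([1695, 0, 434]) cube([70, 1226, 18]);


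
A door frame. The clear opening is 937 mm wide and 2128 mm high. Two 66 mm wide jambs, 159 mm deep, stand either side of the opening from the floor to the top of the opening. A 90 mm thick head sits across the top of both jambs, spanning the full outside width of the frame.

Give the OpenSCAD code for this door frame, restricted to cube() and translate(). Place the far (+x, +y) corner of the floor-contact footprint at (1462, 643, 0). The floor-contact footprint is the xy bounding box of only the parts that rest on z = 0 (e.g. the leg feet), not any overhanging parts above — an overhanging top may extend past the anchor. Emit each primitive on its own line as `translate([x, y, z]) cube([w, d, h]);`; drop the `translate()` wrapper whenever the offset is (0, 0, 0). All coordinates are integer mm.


translate([393, 484, 0]) cube([66, 159, 2128]);
translate([1396, 484, 0]) cube([66, 159, 2128]);
translate([393, 484, 2128]) cube([1069, 159, 90]);


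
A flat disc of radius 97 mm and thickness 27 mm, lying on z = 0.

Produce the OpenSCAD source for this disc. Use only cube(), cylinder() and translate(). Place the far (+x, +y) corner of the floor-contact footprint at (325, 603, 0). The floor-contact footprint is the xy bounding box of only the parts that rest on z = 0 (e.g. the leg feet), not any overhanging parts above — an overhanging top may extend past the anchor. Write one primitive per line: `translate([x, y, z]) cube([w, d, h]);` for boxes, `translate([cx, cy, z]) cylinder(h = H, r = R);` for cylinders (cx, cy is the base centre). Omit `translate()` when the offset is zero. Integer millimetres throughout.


translate([228, 506, 0]) cylinder(h = 27, r = 97);


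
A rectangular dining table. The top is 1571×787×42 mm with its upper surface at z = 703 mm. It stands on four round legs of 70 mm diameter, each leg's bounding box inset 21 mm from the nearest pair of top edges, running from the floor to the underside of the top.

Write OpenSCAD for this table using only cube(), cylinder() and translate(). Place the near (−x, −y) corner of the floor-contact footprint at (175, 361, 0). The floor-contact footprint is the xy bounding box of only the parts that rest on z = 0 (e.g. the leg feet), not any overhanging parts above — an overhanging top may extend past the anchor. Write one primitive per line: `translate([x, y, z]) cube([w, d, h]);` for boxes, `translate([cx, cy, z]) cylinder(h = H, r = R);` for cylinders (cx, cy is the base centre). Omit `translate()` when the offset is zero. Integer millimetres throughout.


translate([154, 340, 661]) cube([1571, 787, 42]);
translate([210, 396, 0]) cylinder(h = 661, r = 35);
translate([1669, 396, 0]) cylinder(h = 661, r = 35);
translate([210, 1071, 0]) cylinder(h = 661, r = 35);
translate([1669, 1071, 0]) cylinder(h = 661, r = 35);


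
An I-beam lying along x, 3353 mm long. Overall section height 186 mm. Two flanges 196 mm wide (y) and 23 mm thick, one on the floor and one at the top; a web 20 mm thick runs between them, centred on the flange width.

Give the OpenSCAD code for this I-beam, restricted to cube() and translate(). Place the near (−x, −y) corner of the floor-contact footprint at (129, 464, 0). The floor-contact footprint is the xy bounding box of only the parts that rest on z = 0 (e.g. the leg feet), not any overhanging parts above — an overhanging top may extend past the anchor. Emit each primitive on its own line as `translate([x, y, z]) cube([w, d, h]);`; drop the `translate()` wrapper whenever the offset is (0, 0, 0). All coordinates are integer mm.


translate([129, 464, 0]) cube([3353, 196, 23]);
translate([129, 552, 23]) cube([3353, 20, 140]);
translate([129, 464, 163]) cube([3353, 196, 23]);


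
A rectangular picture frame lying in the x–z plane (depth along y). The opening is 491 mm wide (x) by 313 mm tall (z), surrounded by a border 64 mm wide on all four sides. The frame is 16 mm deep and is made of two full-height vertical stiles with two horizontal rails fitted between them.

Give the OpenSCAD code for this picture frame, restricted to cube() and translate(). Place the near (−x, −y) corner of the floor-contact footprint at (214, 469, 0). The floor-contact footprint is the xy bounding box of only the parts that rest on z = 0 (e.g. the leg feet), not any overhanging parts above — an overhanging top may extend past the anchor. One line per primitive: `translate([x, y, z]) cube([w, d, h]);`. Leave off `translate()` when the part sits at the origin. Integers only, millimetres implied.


translate([214, 469, 0]) cube([64, 16, 441]);
translate([769, 469, 0]) cube([64, 16, 441]);
translate([278, 469, 0]) cube([491, 16, 64]);
translate([278, 469, 377]) cube([491, 16, 64]);


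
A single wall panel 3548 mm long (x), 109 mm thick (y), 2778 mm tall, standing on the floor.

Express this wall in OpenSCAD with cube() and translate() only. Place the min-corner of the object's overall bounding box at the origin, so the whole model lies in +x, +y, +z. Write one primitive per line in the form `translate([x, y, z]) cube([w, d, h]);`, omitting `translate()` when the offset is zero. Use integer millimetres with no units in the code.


cube([3548, 109, 2778]);


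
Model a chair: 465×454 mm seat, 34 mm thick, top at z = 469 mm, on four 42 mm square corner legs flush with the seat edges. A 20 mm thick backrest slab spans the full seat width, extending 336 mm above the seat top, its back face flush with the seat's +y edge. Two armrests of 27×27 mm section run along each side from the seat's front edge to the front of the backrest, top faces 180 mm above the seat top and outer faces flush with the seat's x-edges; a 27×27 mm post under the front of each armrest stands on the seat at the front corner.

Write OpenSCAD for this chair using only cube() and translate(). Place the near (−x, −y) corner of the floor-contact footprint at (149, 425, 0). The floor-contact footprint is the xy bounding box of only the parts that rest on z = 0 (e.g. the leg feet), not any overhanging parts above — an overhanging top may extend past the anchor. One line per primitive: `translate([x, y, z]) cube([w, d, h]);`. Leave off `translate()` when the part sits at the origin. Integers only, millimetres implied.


translate([149, 425, 435]) cube([465, 454, 34]);
translate([149, 425, 0]) cube([42, 42, 435]);
translate([572, 425, 0]) cube([42, 42, 435]);
translate([149, 837, 0]) cube([42, 42, 435]);
translate([572, 837, 0]) cube([42, 42, 435]);
translate([149, 859, 469]) cube([465, 20, 336]);
translate([149, 425, 622]) cube([27, 434, 27]);
translate([587, 425, 622]) cube([27, 434, 27]);
translate([149, 425, 469]) cube([27, 27, 153]);
translate([587, 425, 469]) cube([27, 27, 153]);


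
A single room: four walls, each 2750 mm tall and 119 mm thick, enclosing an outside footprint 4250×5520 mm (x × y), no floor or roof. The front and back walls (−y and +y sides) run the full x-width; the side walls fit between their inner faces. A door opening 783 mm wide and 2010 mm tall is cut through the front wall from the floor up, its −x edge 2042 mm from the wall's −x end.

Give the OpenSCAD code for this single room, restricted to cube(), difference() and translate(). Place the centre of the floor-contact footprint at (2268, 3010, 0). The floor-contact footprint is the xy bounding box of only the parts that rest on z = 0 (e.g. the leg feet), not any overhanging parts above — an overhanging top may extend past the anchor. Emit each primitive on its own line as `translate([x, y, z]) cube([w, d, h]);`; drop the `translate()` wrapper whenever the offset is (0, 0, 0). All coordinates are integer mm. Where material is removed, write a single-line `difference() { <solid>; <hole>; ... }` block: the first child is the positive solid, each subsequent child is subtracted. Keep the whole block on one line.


difference() { translate([143, 250, 0]) cube([4250, 119, 2750]); translate([2185, 250, 0]) cube([783, 119, 2010]); }
translate([143, 5651, 0]) cube([4250, 119, 2750]);
translate([143, 369, 0]) cube([119, 5282, 2750]);
translate([4274, 369, 0]) cube([119, 5282, 2750]);


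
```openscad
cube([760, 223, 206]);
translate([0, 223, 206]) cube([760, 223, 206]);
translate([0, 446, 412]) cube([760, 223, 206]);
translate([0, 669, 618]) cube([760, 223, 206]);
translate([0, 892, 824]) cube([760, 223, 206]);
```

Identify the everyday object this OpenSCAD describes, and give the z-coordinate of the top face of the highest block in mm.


A staircase. The total rise is 1030 mm.

5 identical blocks, each offset up and back from the previous — a staircase. Each step is 206 mm tall and there are 5 of them, so the total rise is 5 × 206 = 1030 mm.


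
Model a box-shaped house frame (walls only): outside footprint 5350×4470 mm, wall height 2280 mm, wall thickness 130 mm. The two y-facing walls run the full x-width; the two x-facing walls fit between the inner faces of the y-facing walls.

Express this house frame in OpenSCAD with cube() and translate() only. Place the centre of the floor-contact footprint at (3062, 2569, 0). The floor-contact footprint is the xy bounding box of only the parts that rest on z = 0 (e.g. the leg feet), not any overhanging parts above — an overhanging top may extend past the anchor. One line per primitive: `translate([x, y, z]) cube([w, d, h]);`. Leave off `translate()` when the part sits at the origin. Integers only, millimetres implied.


translate([387, 334, 0]) cube([5350, 130, 2280]);
translate([387, 4674, 0]) cube([5350, 130, 2280]);
translate([387, 464, 0]) cube([130, 4210, 2280]);
translate([5607, 464, 0]) cube([130, 4210, 2280]);


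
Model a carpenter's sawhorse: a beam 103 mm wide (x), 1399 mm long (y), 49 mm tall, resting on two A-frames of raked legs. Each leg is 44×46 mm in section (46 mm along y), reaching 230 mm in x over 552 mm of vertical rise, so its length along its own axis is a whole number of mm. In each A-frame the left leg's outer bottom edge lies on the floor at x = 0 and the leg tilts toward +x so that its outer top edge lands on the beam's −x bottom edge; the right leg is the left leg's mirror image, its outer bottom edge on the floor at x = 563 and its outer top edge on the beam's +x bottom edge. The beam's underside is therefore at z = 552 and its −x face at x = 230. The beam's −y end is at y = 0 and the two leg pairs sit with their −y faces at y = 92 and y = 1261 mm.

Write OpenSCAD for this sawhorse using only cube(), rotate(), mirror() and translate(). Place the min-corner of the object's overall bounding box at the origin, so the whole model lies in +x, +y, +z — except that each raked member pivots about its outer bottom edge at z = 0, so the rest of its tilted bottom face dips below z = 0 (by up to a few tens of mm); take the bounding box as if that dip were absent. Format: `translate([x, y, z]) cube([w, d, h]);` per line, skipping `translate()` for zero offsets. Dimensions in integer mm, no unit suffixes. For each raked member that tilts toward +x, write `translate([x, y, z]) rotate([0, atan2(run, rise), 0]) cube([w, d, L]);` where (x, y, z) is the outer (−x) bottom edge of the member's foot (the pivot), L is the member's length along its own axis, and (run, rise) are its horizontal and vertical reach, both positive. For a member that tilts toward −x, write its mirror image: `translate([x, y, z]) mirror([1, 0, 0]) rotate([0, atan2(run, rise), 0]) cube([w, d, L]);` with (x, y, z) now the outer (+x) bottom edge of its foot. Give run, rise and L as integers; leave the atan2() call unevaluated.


translate([230, 0, 552]) cube([103, 1399, 49]);
translate([0, 92, 0]) rotate([0, atan2(230, 552), 0]) cube([44, 46, 598]);
translate([563, 92, 0]) mirror([1, 0, 0]) rotate([0, atan2(230, 552), 0]) cube([44, 46, 598]);
translate([0, 1261, 0]) rotate([0, atan2(230, 552), 0]) cube([44, 46, 598]);
translate([563, 1261, 0]) mirror([1, 0, 0]) rotate([0, atan2(230, 552), 0]) cube([44, 46, 598]);


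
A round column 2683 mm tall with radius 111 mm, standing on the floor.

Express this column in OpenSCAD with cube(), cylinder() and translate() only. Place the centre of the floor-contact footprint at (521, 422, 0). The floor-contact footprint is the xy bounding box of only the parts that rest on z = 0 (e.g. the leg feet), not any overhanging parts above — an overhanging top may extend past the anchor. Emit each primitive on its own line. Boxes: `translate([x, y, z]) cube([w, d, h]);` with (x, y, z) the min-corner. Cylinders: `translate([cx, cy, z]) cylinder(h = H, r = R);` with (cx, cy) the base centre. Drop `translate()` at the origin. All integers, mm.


translate([521, 422, 0]) cylinder(h = 2683, r = 111);


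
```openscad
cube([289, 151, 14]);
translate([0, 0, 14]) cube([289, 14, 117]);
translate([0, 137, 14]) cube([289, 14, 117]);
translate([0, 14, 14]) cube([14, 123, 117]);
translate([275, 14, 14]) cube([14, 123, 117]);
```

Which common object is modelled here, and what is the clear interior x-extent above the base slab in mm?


An open box. The internal width is 261 mm.

A 289×151 base slab with four walls standing on it — an open box. The base is 289 mm wide and the walls are 14 mm thick, so the internal width is 289 − 2 × 14 = 261 mm.


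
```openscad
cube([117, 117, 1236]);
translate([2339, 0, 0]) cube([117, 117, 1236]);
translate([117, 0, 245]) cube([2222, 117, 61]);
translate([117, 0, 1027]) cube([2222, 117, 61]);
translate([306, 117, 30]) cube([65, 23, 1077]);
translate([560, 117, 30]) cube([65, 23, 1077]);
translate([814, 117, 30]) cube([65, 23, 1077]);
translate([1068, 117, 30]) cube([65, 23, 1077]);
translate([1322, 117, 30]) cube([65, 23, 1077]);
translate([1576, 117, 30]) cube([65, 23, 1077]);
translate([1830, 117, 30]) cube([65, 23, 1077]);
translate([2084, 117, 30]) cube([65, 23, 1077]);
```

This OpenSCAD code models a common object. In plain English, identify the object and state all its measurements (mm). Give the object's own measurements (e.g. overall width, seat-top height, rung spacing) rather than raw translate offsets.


A fence section. Two 117×117 mm posts, 1236 mm tall, stand on the floor with a clear span of 2222 mm between their inner faces. Two horizontal rails of 117×61 mm section span the gap between the posts with their undersides at z = 245 mm and z = 1027 mm, flush with the posts' −y face. 8 pickets, each 65 mm wide, 23 mm thick and 1077 mm tall, are fixed to the +y face of the rails with their bottoms at z = 30 mm, spaced across the span with a 189 mm gap after the −x post and between neighbouring pickets, with 190 mm left before the +x post.


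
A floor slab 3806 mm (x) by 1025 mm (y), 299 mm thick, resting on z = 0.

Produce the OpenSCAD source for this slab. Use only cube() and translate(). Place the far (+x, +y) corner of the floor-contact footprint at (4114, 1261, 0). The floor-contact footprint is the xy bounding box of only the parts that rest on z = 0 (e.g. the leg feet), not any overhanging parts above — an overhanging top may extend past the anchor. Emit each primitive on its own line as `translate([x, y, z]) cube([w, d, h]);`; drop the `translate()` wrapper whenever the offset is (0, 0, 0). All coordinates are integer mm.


translate([308, 236, 0]) cube([3806, 1025, 299]);


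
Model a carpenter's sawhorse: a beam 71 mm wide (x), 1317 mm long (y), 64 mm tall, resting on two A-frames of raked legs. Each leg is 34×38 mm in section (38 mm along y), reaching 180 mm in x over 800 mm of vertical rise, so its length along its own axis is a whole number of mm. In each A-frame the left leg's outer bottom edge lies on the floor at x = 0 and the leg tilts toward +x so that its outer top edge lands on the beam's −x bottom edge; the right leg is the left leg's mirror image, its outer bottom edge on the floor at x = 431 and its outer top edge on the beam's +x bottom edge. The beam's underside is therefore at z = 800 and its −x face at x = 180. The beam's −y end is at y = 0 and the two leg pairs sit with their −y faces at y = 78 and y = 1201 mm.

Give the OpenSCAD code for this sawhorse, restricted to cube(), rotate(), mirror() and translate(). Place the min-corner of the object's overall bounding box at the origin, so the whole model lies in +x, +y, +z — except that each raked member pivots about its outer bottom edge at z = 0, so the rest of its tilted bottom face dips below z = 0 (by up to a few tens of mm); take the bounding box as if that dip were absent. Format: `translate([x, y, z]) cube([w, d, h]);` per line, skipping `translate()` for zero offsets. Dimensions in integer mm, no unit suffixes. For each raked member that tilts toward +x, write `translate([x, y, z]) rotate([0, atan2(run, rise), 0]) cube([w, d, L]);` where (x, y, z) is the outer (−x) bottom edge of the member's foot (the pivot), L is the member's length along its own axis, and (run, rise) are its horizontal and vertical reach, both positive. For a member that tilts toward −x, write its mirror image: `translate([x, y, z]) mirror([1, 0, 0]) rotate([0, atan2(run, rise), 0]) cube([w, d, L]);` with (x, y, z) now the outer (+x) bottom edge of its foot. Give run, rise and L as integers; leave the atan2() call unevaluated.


translate([180, 0, 800]) cube([71, 1317, 64]);
translate([0, 78, 0]) rotate([0, atan2(180, 800), 0]) cube([34, 38, 820]);
translate([431, 78, 0]) mirror([1, 0, 0]) rotate([0, atan2(180, 800), 0]) cube([34, 38, 820]);
translate([0, 1201, 0]) rotate([0, atan2(180, 800), 0]) cube([34, 38, 820]);
translate([431, 1201, 0]) mirror([1, 0, 0]) rotate([0, atan2(180, 800), 0]) cube([34, 38, 820]);
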